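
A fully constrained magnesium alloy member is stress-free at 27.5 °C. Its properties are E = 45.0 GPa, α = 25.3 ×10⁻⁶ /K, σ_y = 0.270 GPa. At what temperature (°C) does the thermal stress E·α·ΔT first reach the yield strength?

265 °C

σ_y = 0.270 GPa = 270.0 MPa.
E·α·ΔT = 270.0 MPa ⇒ ΔT = 270.0 / (45.00×10³ × 25.3×10⁻⁶) = 237.2 K.
T = 27.5 + 237.2 = 264.7 °C.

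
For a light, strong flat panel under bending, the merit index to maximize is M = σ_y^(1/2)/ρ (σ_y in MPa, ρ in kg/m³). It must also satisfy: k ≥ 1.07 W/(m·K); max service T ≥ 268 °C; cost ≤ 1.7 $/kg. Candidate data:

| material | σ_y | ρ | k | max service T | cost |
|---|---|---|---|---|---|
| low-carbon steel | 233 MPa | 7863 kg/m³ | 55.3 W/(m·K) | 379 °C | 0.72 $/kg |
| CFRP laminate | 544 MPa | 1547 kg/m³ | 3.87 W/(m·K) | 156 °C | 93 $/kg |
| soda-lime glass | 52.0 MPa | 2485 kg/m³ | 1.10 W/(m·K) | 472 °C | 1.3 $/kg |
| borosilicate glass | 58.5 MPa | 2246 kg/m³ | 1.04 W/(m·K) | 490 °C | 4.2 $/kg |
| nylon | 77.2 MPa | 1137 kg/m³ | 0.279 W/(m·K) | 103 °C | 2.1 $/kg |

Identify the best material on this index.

soda-lime glass

Screen on constraints: k ≥ 1.07 W/(m·K); max service T ≥ 268 °C; cost ≤ 1.7 $/kg. Survivors: low-carbon steel, soda-lime glass.
Computing M directly (units already consistent):
  soda-lime glass: M = 2.90×10⁻³
  low-carbon steel: M = 1.94×10⁻³
The maximum is for soda-lime glass.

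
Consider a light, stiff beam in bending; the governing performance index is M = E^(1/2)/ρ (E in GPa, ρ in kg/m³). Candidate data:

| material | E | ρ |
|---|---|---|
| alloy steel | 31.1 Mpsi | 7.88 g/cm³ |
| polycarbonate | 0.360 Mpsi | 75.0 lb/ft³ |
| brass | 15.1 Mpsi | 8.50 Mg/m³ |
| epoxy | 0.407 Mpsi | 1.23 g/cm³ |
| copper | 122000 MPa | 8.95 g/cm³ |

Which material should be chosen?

Convert each candidate to consistent units, then evaluate M:
  alloy steel: E = 214.4 GPa, ρ = 7880 kg/m³
  polycarbonate: E = 2.482 GPa, ρ = 1201 kg/m³
  brass: E = 104.1 GPa, ρ = 8500 kg/m³
  epoxy: E = 2.806 GPa, ρ = 1230 kg/m³
  copper: E = 122.0 GPa, ρ = 8950 kg/m³
  alloy steel: M = 1.86×10⁻³
  epoxy: M = 1.36×10⁻³
  polycarbonate: M = 1.31×10⁻³
  copper: M = 1.23×10⁻³
  brass: M = 1.20×10⁻³
Alloy steel has the largest M.

alloy steel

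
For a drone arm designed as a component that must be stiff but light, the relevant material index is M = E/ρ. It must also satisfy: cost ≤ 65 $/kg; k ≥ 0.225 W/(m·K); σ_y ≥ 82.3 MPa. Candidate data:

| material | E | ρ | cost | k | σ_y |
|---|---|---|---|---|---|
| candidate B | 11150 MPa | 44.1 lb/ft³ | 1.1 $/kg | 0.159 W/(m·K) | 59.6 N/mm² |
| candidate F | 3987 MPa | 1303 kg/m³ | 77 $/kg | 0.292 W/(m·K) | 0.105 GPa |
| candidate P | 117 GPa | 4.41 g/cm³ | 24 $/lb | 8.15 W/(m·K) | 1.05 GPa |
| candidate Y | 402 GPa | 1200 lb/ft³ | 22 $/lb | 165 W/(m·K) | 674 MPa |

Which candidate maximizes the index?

candidate P

Screen on constraints: cost ≤ 65 $/kg; k ≥ 0.225 W/(m·K); σ_y ≥ 82.3 MPa. Survivors: candidate P, candidate Y.
After converting to SI:
  candidate P: E = 117.0 GPa, ρ = 4410 kg/m³
  candidate Y: E = 402.0 GPa, ρ = 19220 kg/m³
  candidate P: M = 26.5 MN·m/kg
  candidate Y: M = 20.9 MN·m/kg
Candidate P has the largest M.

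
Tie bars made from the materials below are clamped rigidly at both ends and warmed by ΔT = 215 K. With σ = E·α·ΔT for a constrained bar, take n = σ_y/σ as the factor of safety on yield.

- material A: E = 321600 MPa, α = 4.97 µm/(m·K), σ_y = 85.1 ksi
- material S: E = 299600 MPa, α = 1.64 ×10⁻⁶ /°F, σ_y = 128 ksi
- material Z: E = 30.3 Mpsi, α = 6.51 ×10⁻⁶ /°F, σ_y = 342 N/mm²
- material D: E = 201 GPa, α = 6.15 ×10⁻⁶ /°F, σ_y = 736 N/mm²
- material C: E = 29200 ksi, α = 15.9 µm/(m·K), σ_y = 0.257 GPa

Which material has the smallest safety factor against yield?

material C

In consistent units (E in GPa, α in ×10⁻⁶/K, σ_y in MPa):
  material A: E = 321.6, α = 4.97, σ_y = 586.7 → σ = 344 MPa, n = 1.71
  material S: E = 299.6, α = 2.95, σ_y = 882.5 → σ = 190 MPa, n = 4.64
  material Z: E = 208.9, α = 11.7, σ_y = 342.0 → σ = 526 MPa, n = 0.650
  material D: E = 201.0, α = 11.1, σ_y = 736.0 → σ = 478 MPa, n = 1.54
  material C: E = 201.3, α = 15.9, σ_y = 257.0 → σ = 688 MPa, n = 0.373
Material C has the lowest safety factor, n = 0.373.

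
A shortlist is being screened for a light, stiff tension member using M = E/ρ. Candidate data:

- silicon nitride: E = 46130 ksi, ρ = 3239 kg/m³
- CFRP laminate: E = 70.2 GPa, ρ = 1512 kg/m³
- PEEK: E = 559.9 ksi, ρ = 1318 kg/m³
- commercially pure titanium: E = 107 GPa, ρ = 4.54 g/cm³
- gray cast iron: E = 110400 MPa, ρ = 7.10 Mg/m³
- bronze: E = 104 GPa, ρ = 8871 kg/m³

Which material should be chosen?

Putting every candidate on a common basis:
  silicon nitride: E = 318.1 GPa, ρ = 3239 kg/m³
  CFRP laminate: E = 70.20 GPa, ρ = 1512 kg/m³
  PEEK: E = 3.860 GPa, ρ = 1318 kg/m³
  commercially pure titanium: E = 107.0 GPa, ρ = 4540 kg/m³
  gray cast iron: E = 110.4 GPa, ρ = 7100 kg/m³
  bronze: E = 104.0 GPa, ρ = 8871 kg/m³
  silicon nitride: M = 98.2 MN·m/kg
  CFRP laminate: M = 46.4 MN·m/kg
  commercially pure titanium: M = 23.6 MN·m/kg
  gray cast iron: M = 15.5 MN·m/kg
  bronze: M = 11.7 MN·m/kg
  PEEK: M = 2.93 MN·m/kg
Highest index: silicon nitride.

silicon nitride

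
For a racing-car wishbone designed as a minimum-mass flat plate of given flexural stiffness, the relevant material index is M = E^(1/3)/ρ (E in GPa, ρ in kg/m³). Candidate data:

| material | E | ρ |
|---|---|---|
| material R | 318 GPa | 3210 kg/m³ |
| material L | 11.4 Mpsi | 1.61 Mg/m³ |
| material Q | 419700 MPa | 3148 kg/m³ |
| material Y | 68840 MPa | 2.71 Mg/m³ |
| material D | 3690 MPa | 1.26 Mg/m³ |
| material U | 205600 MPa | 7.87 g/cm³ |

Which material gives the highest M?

material L

Convert each candidate to consistent units, then evaluate M:
  material R: E = 318.0 GPa, ρ = 3210 kg/m³
  material L: E = 78.60 GPa, ρ = 1610 kg/m³
  material Q: E = 419.7 GPa, ρ = 3148 kg/m³
  material Y: E = 68.84 GPa, ρ = 2710 kg/m³
  material D: E = 3.690 GPa, ρ = 1260 kg/m³
  material U: E = 205.6 GPa, ρ = 7870 kg/m³
  material L: M = 2.66×10⁻³
  material Q: M = 2.38×10⁻³
  material R: M = 2.13×10⁻³
  material Y: M = 1.51×10⁻³
  material D: M = 1.23×10⁻³
  material U: M = 0.750×10⁻³
Material L ranks first.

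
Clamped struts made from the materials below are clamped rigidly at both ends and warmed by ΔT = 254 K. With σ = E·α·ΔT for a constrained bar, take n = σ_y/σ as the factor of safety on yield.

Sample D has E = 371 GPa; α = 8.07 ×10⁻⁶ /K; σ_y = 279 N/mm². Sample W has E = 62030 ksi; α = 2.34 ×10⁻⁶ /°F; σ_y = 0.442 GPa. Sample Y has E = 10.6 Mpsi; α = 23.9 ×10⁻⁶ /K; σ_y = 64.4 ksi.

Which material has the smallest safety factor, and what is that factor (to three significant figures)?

With everything in SI (GPa, ×10⁻⁶/K, MPa):
  sample D: E = 371.0, α = 8.07, σ_y = 279.0 → σ = 760 MPa, n = 0.367
  sample W: E = 427.7, α = 4.21, σ_y = 442.0 → σ = 458 MPa, n = 0.966
  sample Y: E = 73.08, α = 23.9, σ_y = 444.0 → σ = 444 MPa, n = 1.00
Sample D has the lowest safety factor, n = 0.367.

sample D, n = 0.367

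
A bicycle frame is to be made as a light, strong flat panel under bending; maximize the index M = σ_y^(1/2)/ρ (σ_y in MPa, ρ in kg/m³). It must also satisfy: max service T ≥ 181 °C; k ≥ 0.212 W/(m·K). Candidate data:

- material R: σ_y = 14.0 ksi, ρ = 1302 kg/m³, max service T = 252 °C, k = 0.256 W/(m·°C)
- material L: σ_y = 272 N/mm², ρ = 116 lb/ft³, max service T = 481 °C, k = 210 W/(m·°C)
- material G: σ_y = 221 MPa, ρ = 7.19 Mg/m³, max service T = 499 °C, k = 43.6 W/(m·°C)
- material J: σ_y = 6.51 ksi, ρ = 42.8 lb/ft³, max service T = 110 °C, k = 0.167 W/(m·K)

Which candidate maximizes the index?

material L

Screen on constraints: max service T ≥ 181 °C; k ≥ 0.212 W/(m·K). Survivors: material R, material L, material G.
After converting to SI:
  material R: σ_y = 96.53 MPa, ρ = 1302 kg/m³
  material L: σ_y = 272.0 MPa, ρ = 1858 kg/m³
  material G: σ_y = 221.0 MPa, ρ = 7190 kg/m³
  material L: M = 8.88×10⁻³
  material R: M = 7.55×10⁻³
  material G: M = 2.07×10⁻³
Material L has the largest M.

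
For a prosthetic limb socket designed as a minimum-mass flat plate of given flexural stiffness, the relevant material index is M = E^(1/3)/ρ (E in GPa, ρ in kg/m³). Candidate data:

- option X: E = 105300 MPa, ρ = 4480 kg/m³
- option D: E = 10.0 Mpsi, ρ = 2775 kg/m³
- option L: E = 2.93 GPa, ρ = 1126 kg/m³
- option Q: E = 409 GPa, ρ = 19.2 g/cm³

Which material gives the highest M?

option D

In SI units:
  option X: E = 105.3 GPa, ρ = 4480 kg/m³
  option D: E = 68.95 GPa, ρ = 2775 kg/m³
  option L: E = 2.930 GPa, ρ = 1126 kg/m³
  option Q: E = 409.0 GPa, ρ = 19200 kg/m³
  option D: M = 1.48×10⁻³
  option L: M = 1.27×10⁻³
  option X: M = 1.05×10⁻³
  option Q: M = 0.387×10⁻³
Highest index: option D.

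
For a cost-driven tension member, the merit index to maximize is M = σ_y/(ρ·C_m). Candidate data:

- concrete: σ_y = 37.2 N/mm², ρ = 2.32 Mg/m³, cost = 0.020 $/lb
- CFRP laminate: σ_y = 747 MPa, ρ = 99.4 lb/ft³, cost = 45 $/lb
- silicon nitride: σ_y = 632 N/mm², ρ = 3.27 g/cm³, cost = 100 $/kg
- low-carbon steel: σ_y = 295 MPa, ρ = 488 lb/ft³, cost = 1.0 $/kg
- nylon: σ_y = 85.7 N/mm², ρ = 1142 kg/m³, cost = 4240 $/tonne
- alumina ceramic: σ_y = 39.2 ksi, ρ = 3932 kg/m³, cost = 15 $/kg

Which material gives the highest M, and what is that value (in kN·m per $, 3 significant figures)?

After converting to SI:
  concrete: σ_y = 37.20 MPa, ρ = 2320 kg/m³, cost = 0.04409 $/kg
  CFRP laminate: σ_y = 747.0 MPa, ρ = 1592 kg/m³, cost = 99.21 $/kg
  silicon nitride: σ_y = 632.0 MPa, ρ = 3270 kg/m³, cost = 100.0 $/kg
  low-carbon steel: σ_y = 295.0 MPa, ρ = 7817 kg/m³, cost = 1.000 $/kg
  nylon: σ_y = 85.70 MPa, ρ = 1142 kg/m³, cost = 4.240 $/kg
  alumina ceramic: σ_y = 270.3 MPa, ρ = 3932 kg/m³, cost = 15.00 $/kg
  concrete: M = 364 kN·m per $
  low-carbon steel: M = 37.7 kN·m per $
  nylon: M = 17.7 kN·m per $
  CFRP laminate: M = 4.73 kN·m per $
  alumina ceramic: M = 4.58 kN·m per $
  silicon nitride: M = 1.93 kN·m per $
The maximum is for concrete.

concrete, M = 364 kN·m per $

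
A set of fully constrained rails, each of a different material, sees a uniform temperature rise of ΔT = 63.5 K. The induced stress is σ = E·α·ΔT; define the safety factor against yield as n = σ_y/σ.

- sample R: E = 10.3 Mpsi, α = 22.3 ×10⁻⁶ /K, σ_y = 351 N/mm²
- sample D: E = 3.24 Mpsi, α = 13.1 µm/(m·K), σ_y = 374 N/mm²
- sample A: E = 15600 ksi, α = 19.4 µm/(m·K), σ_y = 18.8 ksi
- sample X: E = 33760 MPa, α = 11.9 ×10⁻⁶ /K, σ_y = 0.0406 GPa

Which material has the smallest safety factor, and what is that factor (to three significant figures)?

sample A, n = 0.978

Per material, after unit conversion:
  sample R: E = 71.02, α = 22.3, σ_y = 351.0 → σ = 101 MPa, n = 3.49
  sample D: E = 22.34, α = 13.1, σ_y = 374.0 → σ = 18.6 MPa, n = 20.1
  sample A: E = 107.6, α = 19.4, σ_y = 129.6 → σ = 133 MPa, n = 0.978
  sample X: E = 33.76, α = 11.9, σ_y = 40.60 → σ = 25.5 MPa, n = 1.59
Smallest n: sample A with n = 0.978.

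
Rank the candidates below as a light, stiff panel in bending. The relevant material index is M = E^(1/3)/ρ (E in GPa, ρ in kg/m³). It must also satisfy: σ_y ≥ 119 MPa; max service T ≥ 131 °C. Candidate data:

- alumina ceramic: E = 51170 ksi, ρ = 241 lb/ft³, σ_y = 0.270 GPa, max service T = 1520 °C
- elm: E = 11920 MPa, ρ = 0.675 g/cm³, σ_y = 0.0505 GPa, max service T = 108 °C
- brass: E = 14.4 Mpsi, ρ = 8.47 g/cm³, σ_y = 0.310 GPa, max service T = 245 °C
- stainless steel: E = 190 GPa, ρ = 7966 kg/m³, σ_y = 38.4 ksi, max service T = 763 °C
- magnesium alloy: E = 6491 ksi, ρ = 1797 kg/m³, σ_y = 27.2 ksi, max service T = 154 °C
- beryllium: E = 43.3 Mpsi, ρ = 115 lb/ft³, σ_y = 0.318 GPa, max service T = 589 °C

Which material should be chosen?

Screen on constraints: σ_y ≥ 119 MPa; max service T ≥ 131 °C. Survivors: alumina ceramic, brass, stainless steel, magnesium alloy, beryllium.
Convert each candidate to consistent units, then evaluate M:
  alumina ceramic: E = 352.8 GPa, ρ = 3860 kg/m³
  brass: E = 99.28 GPa, ρ = 8470 kg/m³
  stainless steel: E = 190.0 GPa, ρ = 7966 kg/m³
  magnesium alloy: E = 44.75 GPa, ρ = 1797 kg/m³
  beryllium: E = 298.5 GPa, ρ = 1842 kg/m³
  beryllium: M = 3.63×10⁻³
  magnesium alloy: M = 1.98×10⁻³
  alumina ceramic: M = 1.83×10⁻³
  stainless steel: M = 0.722×10⁻³
  brass: M = 0.547×10⁻³
Highest index: beryllium.

beryllium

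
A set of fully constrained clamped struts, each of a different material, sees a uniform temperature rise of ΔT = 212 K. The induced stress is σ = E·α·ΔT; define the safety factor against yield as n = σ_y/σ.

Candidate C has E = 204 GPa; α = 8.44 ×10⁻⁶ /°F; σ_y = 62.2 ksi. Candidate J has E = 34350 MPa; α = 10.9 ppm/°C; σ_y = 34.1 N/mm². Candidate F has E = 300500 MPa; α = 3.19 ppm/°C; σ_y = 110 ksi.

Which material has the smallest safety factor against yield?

candidate J

Per material, after unit conversion:
  candidate C: E = 204.0, α = 15.2, σ_y = 428.9 → σ = 657 MPa, n = 0.653
  candidate J: E = 34.35, α = 10.9, σ_y = 34.10 → σ = 79.4 MPa, n = 0.430
  candidate F: E = 300.5, α = 3.19, σ_y = 758.4 → σ = 203 MPa, n = 3.73
Smallest n: candidate J with n = 0.430.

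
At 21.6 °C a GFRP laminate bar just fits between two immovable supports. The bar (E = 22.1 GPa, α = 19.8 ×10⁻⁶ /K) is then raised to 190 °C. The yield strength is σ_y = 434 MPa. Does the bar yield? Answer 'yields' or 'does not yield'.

does not yield

ΔT = 168.4 K. Constrained thermal stress σ = E·α·ΔT = 22.10×10³ MPa × 19.8×10⁻⁶ × 168.4 = 73.7 MPa (compressive).
Compare to σ_y = 434 MPa: σ < σ_y, so it does not yield.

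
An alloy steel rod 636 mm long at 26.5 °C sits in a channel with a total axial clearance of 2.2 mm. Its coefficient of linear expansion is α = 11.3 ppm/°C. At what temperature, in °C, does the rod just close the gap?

α·L₀·ΔT = 2.2 mm ⇒ ΔT = 2.2 / (11.3×10⁻⁶ × 636.0) = 306.1 K.
T = 26.5 + 306.1 = 332.6 °C.

333 °C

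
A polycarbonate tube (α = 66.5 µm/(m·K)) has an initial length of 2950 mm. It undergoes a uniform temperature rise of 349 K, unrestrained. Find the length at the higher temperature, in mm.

3018.5 mm

ΔL = α·L₀·ΔT = 66.5×10⁻⁶ × 2950 mm × 349.0 K = 68.5 mm.
L = L₀ + ΔL = 2950 + 68.5 = 3018.5 mm.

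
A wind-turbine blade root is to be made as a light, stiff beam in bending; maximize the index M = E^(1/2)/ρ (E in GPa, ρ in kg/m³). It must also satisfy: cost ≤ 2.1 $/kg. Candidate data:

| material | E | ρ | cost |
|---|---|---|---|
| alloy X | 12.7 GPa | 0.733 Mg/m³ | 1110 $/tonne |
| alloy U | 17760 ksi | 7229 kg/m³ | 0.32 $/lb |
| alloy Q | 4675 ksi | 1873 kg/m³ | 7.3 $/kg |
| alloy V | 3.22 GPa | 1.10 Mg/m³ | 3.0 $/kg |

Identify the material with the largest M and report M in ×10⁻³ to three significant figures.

alloy X, M = 4.86×10⁻³

Screen on constraints: cost ≤ 2.1 $/kg. Survivors: alloy X, alloy U.
After converting to SI:
  alloy X: E = 12.70 GPa, ρ = 733.0 kg/m³
  alloy U: E = 122.5 GPa, ρ = 7229 kg/m³
  alloy X: M = 4.86×10⁻³
  alloy U: M = 1.53×10⁻³
Alloy X has the largest M.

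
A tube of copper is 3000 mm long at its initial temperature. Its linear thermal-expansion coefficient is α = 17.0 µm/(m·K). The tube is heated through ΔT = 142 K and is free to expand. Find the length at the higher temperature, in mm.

3007.2 mm

ΔL = α·L₀·ΔT = 17.0×10⁻⁶ × 3000 mm × 142.0 K = 7.24 mm.
L = L₀ + ΔL = 3000 + 7.24 = 3007.2 mm.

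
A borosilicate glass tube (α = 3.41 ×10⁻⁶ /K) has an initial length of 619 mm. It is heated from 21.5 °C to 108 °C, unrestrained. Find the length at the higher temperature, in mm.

ΔT = 108 − 21.5 = 86.50 K.
ΔL = α·L₀·ΔT = 3.41×10⁻⁶ × 619 mm × 86.50 K = 0.183 mm.
L = L₀ + ΔL = 619 + 0.183 = 619.18 mm.

619.18 mm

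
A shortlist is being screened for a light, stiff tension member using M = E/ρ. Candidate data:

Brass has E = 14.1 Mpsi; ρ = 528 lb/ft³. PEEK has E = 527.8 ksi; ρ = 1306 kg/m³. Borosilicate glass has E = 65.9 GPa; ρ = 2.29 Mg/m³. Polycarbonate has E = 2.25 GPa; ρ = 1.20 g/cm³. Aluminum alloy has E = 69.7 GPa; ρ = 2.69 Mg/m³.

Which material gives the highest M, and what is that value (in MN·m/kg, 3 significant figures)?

borosilicate glass, M = 28.8 MN·m/kg

Convert each candidate to consistent units, then evaluate M:
  brass: E = 97.22 GPa, ρ = 8458 kg/m³
  PEEK: E = 3.639 GPa, ρ = 1306 kg/m³
  borosilicate glass: E = 65.90 GPa, ρ = 2290 kg/m³
  polycarbonate: E = 2.250 GPa, ρ = 1200 kg/m³
  aluminum alloy: E = 69.70 GPa, ρ = 2690 kg/m³
  borosilicate glass: M = 28.8 MN·m/kg
  aluminum alloy: M = 25.9 MN·m/kg
  brass: M = 11.5 MN·m/kg
  PEEK: M = 2.79 MN·m/kg
  polycarbonate: M = 1.88 MN·m/kg
The maximum is for borosilicate glass.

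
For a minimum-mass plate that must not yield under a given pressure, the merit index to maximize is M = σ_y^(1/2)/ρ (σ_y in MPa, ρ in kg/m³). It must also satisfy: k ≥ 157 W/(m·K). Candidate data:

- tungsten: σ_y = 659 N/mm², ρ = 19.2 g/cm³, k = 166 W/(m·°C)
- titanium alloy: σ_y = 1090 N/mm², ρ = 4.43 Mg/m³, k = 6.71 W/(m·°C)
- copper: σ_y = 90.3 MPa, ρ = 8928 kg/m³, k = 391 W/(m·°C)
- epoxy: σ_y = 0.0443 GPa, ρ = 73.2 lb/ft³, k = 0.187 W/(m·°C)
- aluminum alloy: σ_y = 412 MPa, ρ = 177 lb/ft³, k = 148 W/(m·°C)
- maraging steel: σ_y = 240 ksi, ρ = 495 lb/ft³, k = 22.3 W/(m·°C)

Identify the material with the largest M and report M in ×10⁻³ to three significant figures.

Screen on constraints: k ≥ 157 W/(m·K). Survivors: tungsten, copper.
In SI units:
  tungsten: σ_y = 659.0 MPa, ρ = 19200 kg/m³
  copper: σ_y = 90.30 MPa, ρ = 8928 kg/m³
  tungsten: M = 1.34×10⁻³
  copper: M = 1.06×10⁻³
Tungsten ranks first.

tungsten, M = 1.34×10⁻³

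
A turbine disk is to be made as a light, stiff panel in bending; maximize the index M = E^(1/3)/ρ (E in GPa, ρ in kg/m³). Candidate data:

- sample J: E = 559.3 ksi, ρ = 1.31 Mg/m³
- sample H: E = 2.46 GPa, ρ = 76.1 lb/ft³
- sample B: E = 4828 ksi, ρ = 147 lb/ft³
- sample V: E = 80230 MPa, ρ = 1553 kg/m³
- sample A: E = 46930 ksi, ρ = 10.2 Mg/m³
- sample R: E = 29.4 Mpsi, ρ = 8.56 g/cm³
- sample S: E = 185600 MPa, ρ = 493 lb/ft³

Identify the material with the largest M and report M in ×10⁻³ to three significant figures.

sample V, M = 2.78×10⁻³

Normalizing units and computing the index:
  sample J: E = 3.856 GPa, ρ = 1310 kg/m³
  sample H: E = 2.460 GPa, ρ = 1219 kg/m³
  sample B: E = 33.29 GPa, ρ = 2355 kg/m³
  sample V: E = 80.23 GPa, ρ = 1553 kg/m³
  sample A: E = 323.6 GPa, ρ = 10200 kg/m³
  sample R: E = 202.7 GPa, ρ = 8560 kg/m³
  sample S: E = 185.6 GPa, ρ = 7897 kg/m³
  sample V: M = 2.78×10⁻³
  sample B: M = 1.37×10⁻³
  sample J: M = 1.20×10⁻³
  sample H: M = 1.11×10⁻³
  sample S: M = 0.722×10⁻³
  sample R: M = 0.686×10⁻³
  sample A: M = 0.673×10⁻³
The maximum is for sample V.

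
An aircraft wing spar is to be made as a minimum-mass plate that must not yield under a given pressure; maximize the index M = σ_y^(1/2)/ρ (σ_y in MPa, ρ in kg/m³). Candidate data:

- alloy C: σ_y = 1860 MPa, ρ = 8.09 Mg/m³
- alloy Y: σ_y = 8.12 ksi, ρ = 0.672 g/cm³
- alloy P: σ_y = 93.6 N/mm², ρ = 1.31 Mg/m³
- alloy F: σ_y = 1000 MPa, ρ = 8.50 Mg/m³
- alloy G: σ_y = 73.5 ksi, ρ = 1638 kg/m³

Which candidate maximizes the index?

alloy G

Putting every candidate on a common basis:
  alloy C: σ_y = 1860 MPa, ρ = 8090 kg/m³
  alloy Y: σ_y = 55.99 MPa, ρ = 672.0 kg/m³
  alloy P: σ_y = 93.60 MPa, ρ = 1310 kg/m³
  alloy F: σ_y = 1000 MPa, ρ = 8500 kg/m³
  alloy G: σ_y = 506.8 MPa, ρ = 1638 kg/m³
  alloy G: M = 13.7×10⁻³
  alloy Y: M = 11.1×10⁻³
  alloy P: M = 7.39×10⁻³
  alloy C: M = 5.33×10⁻³
  alloy F: M = 3.72×10⁻³
Alloy G has the largest M.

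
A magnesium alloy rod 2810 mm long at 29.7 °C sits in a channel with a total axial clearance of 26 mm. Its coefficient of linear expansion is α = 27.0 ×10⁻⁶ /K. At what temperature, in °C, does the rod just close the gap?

372 °C

α·L₀·ΔT = 26.0 mm ⇒ ΔT = 26.0 / (27.0×10⁻⁶ × 2810.0) = 342.7 K.
T = 29.7 + 342.7 = 372.4 °C.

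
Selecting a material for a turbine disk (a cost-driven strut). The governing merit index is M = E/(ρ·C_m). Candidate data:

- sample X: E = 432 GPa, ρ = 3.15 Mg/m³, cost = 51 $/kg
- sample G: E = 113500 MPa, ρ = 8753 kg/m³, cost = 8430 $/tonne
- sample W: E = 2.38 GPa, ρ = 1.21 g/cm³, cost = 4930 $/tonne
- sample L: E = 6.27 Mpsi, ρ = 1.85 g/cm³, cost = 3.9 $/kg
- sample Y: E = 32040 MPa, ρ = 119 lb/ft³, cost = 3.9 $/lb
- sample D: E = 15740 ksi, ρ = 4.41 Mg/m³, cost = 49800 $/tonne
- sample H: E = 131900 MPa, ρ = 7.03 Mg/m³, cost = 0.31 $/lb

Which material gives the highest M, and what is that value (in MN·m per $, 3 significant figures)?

After converting to SI:
  sample X: E = 432.0 GPa, ρ = 3150 kg/m³, cost = 51.00 $/kg
  sample G: E = 113.5 GPa, ρ = 8753 kg/m³, cost = 8.430 $/kg
  sample W: E = 2.380 GPa, ρ = 1210 kg/m³, cost = 4.930 $/kg
  sample L: E = 43.23 GPa, ρ = 1850 kg/m³, cost = 3.900 $/kg
  sample Y: E = 32.04 GPa, ρ = 1906 kg/m³, cost = 8.598 $/kg
  sample D: E = 108.5 GPa, ρ = 4410 kg/m³, cost = 49.80 $/kg
  sample H: E = 131.9 GPa, ρ = 7030 kg/m³, cost = 0.6834 $/kg
  sample H: M = 27.5 MN·m per $
  sample L: M = 5.99 MN·m per $
  sample X: M = 2.69 MN·m per $
  sample Y: M = 1.95 MN·m per $
  sample G: M = 1.54 MN·m per $
  sample D: M = 0.494 MN·m per $
  sample W: M = 0.399 MN·m per $
Sample H ranks first.

sample H, M = 27.5 MN·m per $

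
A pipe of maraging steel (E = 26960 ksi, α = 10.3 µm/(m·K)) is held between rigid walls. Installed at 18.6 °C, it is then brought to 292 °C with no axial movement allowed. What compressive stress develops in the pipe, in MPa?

523 MPa

E = 26960 ksi = 185.9 GPa.
ΔT = 273.4 K. Constrained thermal stress σ = E·α·ΔT = 185.9×10³ MPa × 10.3×10⁻⁶ × 273.4 = 523 MPa (compressive).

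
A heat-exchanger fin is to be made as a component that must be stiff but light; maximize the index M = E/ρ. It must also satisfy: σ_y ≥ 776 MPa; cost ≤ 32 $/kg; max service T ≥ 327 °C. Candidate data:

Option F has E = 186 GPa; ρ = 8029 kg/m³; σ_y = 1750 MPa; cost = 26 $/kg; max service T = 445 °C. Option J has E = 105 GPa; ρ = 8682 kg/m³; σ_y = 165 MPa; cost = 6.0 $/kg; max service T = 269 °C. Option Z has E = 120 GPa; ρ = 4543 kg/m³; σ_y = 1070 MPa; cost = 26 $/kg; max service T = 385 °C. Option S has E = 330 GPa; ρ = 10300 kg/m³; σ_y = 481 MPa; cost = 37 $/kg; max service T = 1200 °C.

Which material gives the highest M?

Screen on constraints: σ_y ≥ 776 MPa; cost ≤ 32 $/kg; max service T ≥ 327 °C. Survivors: option F, option Z.
Computing M directly (units already consistent):
  option Z: M = 26.4 MN·m/kg
  option F: M = 23.2 MN·m/kg
Option Z has the largest M.

option Z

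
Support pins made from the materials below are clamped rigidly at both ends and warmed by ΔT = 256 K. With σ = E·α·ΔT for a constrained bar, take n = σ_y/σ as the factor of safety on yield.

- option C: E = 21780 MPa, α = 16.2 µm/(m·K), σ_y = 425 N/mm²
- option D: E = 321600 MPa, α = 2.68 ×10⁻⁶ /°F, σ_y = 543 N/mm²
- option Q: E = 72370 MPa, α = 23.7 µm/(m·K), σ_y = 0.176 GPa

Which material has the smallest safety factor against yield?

Converting E to GPa, α to ×10⁻⁶/K, σ_y to MPa, then σ and n for each:
  option C: E = 21.78, α = 16.2, σ_y = 425.0 → σ = 90.3 MPa, n = 4.71
  option D: E = 321.6, α = 4.82, σ_y = 543.0 → σ = 397 MPa, n = 1.37
  option Q: E = 72.37, α = 23.7, σ_y = 176.0 → σ = 439 MPa, n = 0.401
Smallest n: option Q with n = 0.401.

option Q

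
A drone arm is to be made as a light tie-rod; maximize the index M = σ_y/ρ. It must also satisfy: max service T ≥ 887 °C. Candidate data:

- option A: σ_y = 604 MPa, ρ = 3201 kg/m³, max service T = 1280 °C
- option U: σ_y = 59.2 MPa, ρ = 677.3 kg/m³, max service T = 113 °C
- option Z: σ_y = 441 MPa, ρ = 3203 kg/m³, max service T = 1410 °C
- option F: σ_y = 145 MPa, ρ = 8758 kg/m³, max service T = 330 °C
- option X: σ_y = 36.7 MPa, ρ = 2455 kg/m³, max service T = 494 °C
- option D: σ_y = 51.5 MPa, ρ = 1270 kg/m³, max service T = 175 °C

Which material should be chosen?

Screen on constraints: max service T ≥ 887 °C. Survivors: option A, option Z.
Evaluate M for each candidate:
  option A: M = 189 kN·m/kg
  option Z: M = 138 kN·m/kg
Highest index: option A.

option A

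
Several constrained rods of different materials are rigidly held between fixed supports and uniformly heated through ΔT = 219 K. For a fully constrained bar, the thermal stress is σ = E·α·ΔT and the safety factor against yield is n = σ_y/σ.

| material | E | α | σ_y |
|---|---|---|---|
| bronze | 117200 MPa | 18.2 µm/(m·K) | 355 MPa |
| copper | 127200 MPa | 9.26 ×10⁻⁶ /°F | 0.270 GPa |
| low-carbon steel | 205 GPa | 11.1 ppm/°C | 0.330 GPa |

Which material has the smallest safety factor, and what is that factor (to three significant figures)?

With everything in SI (GPa, ×10⁻⁶/K, MPa):
  bronze: E = 117.2, α = 18.2, σ_y = 355.0 → σ = 467 MPa, n = 0.760
  copper: E = 127.2, α = 16.7, σ_y = 270.0 → σ = 464 MPa, n = 0.581
  low-carbon steel: E = 205.0, α = 11.1, σ_y = 330.0 → σ = 498 MPa, n = 0.662
The minimum is copper at n = 0.581.

copper, n = 0.581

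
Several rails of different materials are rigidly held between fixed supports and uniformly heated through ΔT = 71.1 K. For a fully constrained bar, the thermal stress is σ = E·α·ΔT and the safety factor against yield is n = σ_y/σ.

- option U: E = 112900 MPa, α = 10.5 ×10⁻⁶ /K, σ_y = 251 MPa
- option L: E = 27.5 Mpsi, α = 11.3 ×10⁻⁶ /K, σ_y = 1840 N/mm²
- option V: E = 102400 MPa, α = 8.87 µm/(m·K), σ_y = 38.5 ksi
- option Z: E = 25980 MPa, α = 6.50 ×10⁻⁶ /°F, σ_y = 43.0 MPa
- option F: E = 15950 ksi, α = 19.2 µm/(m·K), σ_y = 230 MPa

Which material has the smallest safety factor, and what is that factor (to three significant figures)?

Converting E to GPa, α to ×10⁻⁶/K, σ_y to MPa, then σ and n for each:
  option U: E = 112.9, α = 10.5, σ_y = 251.0 → σ = 84.3 MPa, n = 2.98
  option L: E = 189.6, α = 11.3, σ_y = 1840 → σ = 152 MPa, n = 12.1
  option V: E = 102.4, α = 8.87, σ_y = 265.4 → σ = 64.6 MPa, n = 4.11
  option Z: E = 25.98, α = 11.7, σ_y = 43.00 → σ = 21.6 MPa, n = 1.99
  option F: E = 110.0, α = 19.2, σ_y = 230.0 → σ = 150 MPa, n = 1.53
Smallest n: option F with n = 1.53.

option F, n = 1.53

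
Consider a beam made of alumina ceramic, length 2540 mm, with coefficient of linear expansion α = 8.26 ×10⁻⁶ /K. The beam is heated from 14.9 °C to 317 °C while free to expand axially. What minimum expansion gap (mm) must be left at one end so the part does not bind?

6.34 mm

ΔT = 317 − 14.9 = 302.1 K.
ΔL = α·L₀·ΔT = 8.26×10⁻⁶ × 2540 mm × 302.1 K = 6.34 mm.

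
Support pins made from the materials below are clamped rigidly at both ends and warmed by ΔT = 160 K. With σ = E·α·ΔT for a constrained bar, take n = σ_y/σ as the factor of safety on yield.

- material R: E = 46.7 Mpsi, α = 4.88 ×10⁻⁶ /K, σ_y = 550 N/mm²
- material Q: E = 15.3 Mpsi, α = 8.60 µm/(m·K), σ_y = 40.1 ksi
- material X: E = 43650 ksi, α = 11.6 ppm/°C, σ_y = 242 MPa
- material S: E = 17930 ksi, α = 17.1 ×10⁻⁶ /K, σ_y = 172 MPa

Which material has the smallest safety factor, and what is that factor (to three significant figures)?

With everything in SI (GPa, ×10⁻⁶/K, MPa):
  material R: E = 322.0, α = 4.88, σ_y = 550.0 → σ = 251 MPa, n = 2.19
  material Q: E = 105.5, α = 8.60, σ_y = 276.5 → σ = 145 MPa, n = 1.90
  material X: E = 301.0, α = 11.6, σ_y = 242.0 → σ = 559 MPa, n = 0.433
  material S: E = 123.6, α = 17.1, σ_y = 172.0 → σ = 338 MPa, n = 0.509
The minimum is material X at n = 0.433.

material X, n = 0.433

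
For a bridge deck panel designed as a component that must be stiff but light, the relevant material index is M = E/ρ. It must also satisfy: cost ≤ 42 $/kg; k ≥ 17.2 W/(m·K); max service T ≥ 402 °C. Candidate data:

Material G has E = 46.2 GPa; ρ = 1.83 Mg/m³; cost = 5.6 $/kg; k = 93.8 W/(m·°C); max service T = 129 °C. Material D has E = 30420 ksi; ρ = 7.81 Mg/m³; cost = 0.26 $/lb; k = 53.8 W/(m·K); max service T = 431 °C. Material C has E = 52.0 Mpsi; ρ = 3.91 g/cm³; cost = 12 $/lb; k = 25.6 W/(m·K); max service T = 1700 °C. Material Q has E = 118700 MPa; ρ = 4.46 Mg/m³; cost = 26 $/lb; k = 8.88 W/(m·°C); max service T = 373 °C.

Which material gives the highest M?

material C

Screen on constraints: cost ≤ 42 $/kg; k ≥ 17.2 W/(m·K); max service T ≥ 402 °C. Survivors: material D, material C.
Normalizing units and computing the index:
  material D: E = 209.7 GPa, ρ = 7810 kg/m³
  material C: E = 358.5 GPa, ρ = 3910 kg/m³
  material C: M = 91.7 MN·m/kg
  material D: M = 26.9 MN·m/kg
Material C ranks first.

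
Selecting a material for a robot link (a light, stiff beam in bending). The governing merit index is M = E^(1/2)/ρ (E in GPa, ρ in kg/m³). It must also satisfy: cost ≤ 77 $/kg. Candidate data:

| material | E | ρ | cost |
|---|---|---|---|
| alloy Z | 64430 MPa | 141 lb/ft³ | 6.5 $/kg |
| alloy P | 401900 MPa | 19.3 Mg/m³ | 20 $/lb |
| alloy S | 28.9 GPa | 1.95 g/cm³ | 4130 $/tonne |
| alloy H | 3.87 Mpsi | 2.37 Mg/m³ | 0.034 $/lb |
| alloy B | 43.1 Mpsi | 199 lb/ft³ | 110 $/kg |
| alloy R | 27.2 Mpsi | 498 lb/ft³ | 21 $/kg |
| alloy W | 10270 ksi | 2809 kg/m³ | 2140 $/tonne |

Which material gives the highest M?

Screen on constraints: cost ≤ 77 $/kg. Survivors: alloy Z, alloy P, alloy S, alloy H, alloy R, alloy W.
After converting to SI:
  alloy Z: E = 64.43 GPa, ρ = 2259 kg/m³
  alloy P: E = 401.9 GPa, ρ = 19300 kg/m³
  alloy S: E = 28.90 GPa, ρ = 1950 kg/m³
  alloy H: E = 26.68 GPa, ρ = 2370 kg/m³
  alloy R: E = 187.5 GPa, ρ = 7977 kg/m³
  alloy W: E = 70.81 GPa, ρ = 2809 kg/m³
  alloy Z: M = 3.55×10⁻³
  alloy W: M = 3.00×10⁻³
  alloy S: M = 2.76×10⁻³
  alloy H: M = 2.18×10⁻³
  alloy R: M = 1.72×10⁻³
  alloy P: M = 1.04×10⁻³
Alloy Z ranks first.

alloy Z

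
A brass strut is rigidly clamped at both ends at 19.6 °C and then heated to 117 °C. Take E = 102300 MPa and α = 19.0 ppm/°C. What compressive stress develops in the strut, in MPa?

E = 102300 MPa = 102.3 GPa.
ΔT = 97.40 K. Constrained thermal stress σ = E·α·ΔT = 102.3×10³ MPa × 19.0×10⁻⁶ × 97.40 = 189 MPa (compressive).

189 MPa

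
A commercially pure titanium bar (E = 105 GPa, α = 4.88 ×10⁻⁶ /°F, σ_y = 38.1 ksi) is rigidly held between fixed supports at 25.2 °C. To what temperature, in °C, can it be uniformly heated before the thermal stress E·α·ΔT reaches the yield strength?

310 °C

α = 4.88×10⁻⁶/°F × 9/5 = 8.78×10⁻⁶/K.
σ_y = 38.1 ksi = 262.7 MPa.
E·α·ΔT = 262.7 MPa ⇒ ΔT = 262.7 / (105.0×10³ × 8.78×10⁻⁶) = 284.8 K.
T = 25.2 + 284.8 = 310.0 °C.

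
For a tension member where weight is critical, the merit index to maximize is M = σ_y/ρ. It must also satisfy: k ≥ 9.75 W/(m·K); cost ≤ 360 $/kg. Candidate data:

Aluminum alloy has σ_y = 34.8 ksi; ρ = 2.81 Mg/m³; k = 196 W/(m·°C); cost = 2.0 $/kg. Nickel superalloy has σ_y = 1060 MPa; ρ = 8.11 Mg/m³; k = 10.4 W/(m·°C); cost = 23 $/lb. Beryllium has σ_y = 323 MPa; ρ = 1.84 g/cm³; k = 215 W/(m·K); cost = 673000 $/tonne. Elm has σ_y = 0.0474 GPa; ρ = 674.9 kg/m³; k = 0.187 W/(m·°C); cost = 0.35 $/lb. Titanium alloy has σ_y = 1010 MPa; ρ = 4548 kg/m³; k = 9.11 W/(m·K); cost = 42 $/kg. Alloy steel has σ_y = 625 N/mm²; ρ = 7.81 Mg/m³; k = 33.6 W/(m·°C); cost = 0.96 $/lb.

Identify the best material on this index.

nickel superalloy

Screen on constraints: k ≥ 9.75 W/(m·K); cost ≤ 360 $/kg. Survivors: aluminum alloy, nickel superalloy, alloy steel.
In SI units:
  aluminum alloy: σ_y = 239.9 MPa, ρ = 2810 kg/m³
  nickel superalloy: σ_y = 1060 MPa, ρ = 8110 kg/m³
  alloy steel: σ_y = 625.0 MPa, ρ = 7810 kg/m³
  nickel superalloy: M = 131 kN·m/kg
  aluminum alloy: M = 85.4 kN·m/kg
  alloy steel: M = 80.0 kN·m/kg
Highest index: nickel superalloy.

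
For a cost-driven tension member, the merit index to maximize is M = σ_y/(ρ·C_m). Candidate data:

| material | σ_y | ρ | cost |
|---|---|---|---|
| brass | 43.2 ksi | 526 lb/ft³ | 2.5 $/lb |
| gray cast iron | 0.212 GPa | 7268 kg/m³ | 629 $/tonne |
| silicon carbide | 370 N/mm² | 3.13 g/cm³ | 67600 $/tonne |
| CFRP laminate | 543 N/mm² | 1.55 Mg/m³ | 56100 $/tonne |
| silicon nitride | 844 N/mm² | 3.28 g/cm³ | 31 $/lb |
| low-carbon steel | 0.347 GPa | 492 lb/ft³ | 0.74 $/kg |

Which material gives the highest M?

low-carbon steel

Putting every candidate on a common basis:
  brass: σ_y = 297.9 MPa, ρ = 8426 kg/m³, cost = 5.511 $/kg
  gray cast iron: σ_y = 212.0 MPa, ρ = 7268 kg/m³, cost = 0.6290 $/kg
  silicon carbide: σ_y = 370.0 MPa, ρ = 3130 kg/m³, cost = 67.60 $/kg
  CFRP laminate: σ_y = 543.0 MPa, ρ = 1550 kg/m³, cost = 56.10 $/kg
  silicon nitride: σ_y = 844.0 MPa, ρ = 3280 kg/m³, cost = 68.34 $/kg
  low-carbon steel: σ_y = 347.0 MPa, ρ = 7881 kg/m³, cost = 0.7400 $/kg
  low-carbon steel: M = 59.5 kN·m per $
  gray cast iron: M = 46.4 kN·m per $
  brass: M = 6.41 kN·m per $
  CFRP laminate: M = 6.24 kN·m per $
  silicon nitride: M = 3.77 kN·m per $
  silicon carbide: M = 1.75 kN·m per $
The maximum is for low-carbon steel.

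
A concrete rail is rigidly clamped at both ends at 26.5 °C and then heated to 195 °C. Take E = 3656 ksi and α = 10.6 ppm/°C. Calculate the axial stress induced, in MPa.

45.0 MPa

E = 3656 ksi = 25.21 GPa.
ΔT = 168.5 K. Constrained thermal stress σ = E·α·ΔT = 25.21×10³ MPa × 10.6×10⁻⁶ × 168.5 = 45.0 MPa (compressive).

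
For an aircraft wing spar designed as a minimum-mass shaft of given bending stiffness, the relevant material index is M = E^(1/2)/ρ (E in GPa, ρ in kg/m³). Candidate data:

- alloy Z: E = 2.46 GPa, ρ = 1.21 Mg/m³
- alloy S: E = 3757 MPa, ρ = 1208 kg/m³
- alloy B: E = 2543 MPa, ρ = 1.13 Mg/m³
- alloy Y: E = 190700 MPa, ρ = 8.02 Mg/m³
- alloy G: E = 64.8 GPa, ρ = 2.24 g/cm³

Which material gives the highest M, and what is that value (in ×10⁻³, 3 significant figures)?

Putting every candidate on a common basis:
  alloy Z: E = 2.460 GPa, ρ = 1210 kg/m³
  alloy S: E = 3.757 GPa, ρ = 1208 kg/m³
  alloy B: E = 2.543 GPa, ρ = 1130 kg/m³
  alloy Y: E = 190.7 GPa, ρ = 8020 kg/m³
  alloy G: E = 64.80 GPa, ρ = 2240 kg/m³
  alloy G: M = 3.59×10⁻³
  alloy Y: M = 1.72×10⁻³
  alloy S: M = 1.60×10⁻³
  alloy B: M = 1.41×10⁻³
  alloy Z: M = 1.30×10⁻³
Highest index: alloy G.

alloy G, M = 3.59×10⁻³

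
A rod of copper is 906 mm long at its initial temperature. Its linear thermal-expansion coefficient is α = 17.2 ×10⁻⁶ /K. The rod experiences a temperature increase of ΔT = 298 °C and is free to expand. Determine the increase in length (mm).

4.64 mm

ΔL = α·L₀·ΔT = 17.2×10⁻⁶ × 906 mm × 298.0 K = 4.64 mm.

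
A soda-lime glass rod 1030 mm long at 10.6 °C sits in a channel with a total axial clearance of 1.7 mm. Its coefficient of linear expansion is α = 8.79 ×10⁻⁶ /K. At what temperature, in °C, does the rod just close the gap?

198 °C

α·L₀·ΔT = 1.7 mm ⇒ ΔT = 1.7 / (8.79×10⁻⁶ × 1030.0) = 187.8 K.
T = 10.6 + 187.8 = 198.4 °C.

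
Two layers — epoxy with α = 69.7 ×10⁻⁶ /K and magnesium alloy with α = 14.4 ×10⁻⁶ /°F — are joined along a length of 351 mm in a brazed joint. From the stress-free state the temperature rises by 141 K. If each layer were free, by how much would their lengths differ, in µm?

2170 µm

magnesium alloy: α = 14.4×10⁻⁶/°F × 9/5 = 25.9×10⁻⁶/K.
Δα = |69.7 − 25.9|×10⁻⁶/K = 43.8×10⁻⁶/K.
ΔL_mismatch = Δα·L·ΔT = 43.8×10⁻⁶ × 351.0 mm × 141.0 K = 2170 µm.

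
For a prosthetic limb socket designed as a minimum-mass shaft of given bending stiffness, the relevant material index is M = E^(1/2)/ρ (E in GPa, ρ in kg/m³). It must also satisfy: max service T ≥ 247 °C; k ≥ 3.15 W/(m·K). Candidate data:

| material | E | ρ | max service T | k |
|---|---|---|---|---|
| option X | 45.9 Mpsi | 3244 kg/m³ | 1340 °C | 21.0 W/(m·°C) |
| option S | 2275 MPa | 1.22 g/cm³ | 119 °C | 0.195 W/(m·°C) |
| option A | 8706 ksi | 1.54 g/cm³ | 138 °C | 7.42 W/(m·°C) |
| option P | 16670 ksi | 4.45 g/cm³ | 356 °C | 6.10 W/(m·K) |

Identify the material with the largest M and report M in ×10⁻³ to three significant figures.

Screen on constraints: max service T ≥ 247 °C; k ≥ 3.15 W/(m·K). Survivors: option X, option P.
In SI units:
  option X: E = 316.5 GPa, ρ = 3244 kg/m³
  option P: E = 114.9 GPa, ρ = 4450 kg/m³
  option X: M = 5.48×10⁻³
  option P: M = 2.41×10⁻³
Option X has the largest M.

option X, M = 5.48×10⁻³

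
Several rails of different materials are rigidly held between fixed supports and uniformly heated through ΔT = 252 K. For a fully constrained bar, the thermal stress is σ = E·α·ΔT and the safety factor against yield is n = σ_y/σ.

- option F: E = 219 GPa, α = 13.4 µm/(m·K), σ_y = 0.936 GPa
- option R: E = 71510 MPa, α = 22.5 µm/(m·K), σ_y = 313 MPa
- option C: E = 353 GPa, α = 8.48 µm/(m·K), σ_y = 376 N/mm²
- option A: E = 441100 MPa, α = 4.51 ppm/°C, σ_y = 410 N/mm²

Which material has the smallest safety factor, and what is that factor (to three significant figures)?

In consistent units (E in GPa, α in ×10⁻⁶/K, σ_y in MPa):
  option F: E = 219.0, α = 13.4, σ_y = 936.0 → σ = 740 MPa, n = 1.27
  option R: E = 71.51, α = 22.5, σ_y = 313.0 → σ = 405 MPa, n = 0.772
  option C: E = 353.0, α = 8.48, σ_y = 376.0 → σ = 754 MPa, n = 0.498
  option A: E = 441.1, α = 4.51, σ_y = 410.0 → σ = 501 MPa, n = 0.818
Smallest n: option C with n = 0.498.

option C, n = 0.498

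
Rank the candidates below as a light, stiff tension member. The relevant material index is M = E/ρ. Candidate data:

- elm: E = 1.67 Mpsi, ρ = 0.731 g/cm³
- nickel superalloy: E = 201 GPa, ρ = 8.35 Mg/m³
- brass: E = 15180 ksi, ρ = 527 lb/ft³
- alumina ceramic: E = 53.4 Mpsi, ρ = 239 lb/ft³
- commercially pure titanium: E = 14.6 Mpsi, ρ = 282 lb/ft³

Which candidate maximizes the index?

alumina ceramic

Convert each candidate to consistent units, then evaluate M:
  elm: E = 11.51 GPa, ρ = 731.0 kg/m³
  nickel superalloy: E = 201.0 GPa, ρ = 8350 kg/m³
  brass: E = 104.7 GPa, ρ = 8442 kg/m³
  alumina ceramic: E = 368.2 GPa, ρ = 3828 kg/m³
  commercially pure titanium: E = 100.7 GPa, ρ = 4517 kg/m³
  alumina ceramic: M = 96.2 MN·m/kg
  nickel superalloy: M = 24.1 MN·m/kg
  commercially pure titanium: M = 22.3 MN·m/kg
  elm: M = 15.8 MN·m/kg
  brass: M = 12.4 MN·m/kg
Alumina ceramic has the largest M.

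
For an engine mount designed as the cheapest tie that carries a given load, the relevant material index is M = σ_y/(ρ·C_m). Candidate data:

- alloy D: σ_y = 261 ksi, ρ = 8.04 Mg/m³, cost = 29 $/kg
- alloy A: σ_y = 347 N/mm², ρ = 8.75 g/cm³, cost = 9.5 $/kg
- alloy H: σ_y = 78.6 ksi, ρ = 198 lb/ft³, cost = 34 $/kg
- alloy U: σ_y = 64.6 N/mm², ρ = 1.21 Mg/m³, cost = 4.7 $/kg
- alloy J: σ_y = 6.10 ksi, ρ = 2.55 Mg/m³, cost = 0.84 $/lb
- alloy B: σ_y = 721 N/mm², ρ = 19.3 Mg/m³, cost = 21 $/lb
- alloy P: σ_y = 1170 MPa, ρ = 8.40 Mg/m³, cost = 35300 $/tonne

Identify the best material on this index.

alloy U

In SI units:
  alloy D: σ_y = 1800 MPa, ρ = 8040 kg/m³, cost = 29.00 $/kg
  alloy A: σ_y = 347.0 MPa, ρ = 8750 kg/m³, cost = 9.500 $/kg
  alloy H: σ_y = 541.9 MPa, ρ = 3172 kg/m³, cost = 34.00 $/kg
  alloy U: σ_y = 64.60 MPa, ρ = 1210 kg/m³, cost = 4.700 $/kg
  alloy J: σ_y = 42.06 MPa, ρ = 2550 kg/m³, cost = 1.852 $/kg
  alloy B: σ_y = 721.0 MPa, ρ = 19300 kg/m³, cost = 46.30 $/kg
  alloy P: σ_y = 1170 MPa, ρ = 8400 kg/m³, cost = 35.30 $/kg
  alloy U: M = 11.4 kN·m per $
  alloy J: M = 8.91 kN·m per $
  alloy D: M = 7.72 kN·m per $
  alloy H: M = 5.03 kN·m per $
  alloy A: M = 4.17 kN·m per $
  alloy P: M = 3.95 kN·m per $
  alloy B: M = 0.807 kN·m per $
The maximum is for alloy U.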